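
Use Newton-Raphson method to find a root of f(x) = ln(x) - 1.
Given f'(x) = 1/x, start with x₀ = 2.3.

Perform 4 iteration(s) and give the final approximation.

f(x) = ln(x) - 1
f'(x) = 1/x
x₀ = 2.3

Newton-Raphson formula: x_{n+1} = x_n - f(x_n)/f'(x_n)

Iteration 1:
  f(2.300000) = -0.167091
  f'(2.300000) = 0.434783
  x_1 = 2.300000 - (-0.167091)/0.434783 = 2.684309
Iteration 2:
  f(2.684309) = -0.012577
  f'(2.684309) = 0.372535
  x_2 = 2.684309 - (-0.012577)/0.372535 = 2.718069
Iteration 3:
  f(2.718069) = -0.000078
  f'(2.718069) = 0.367908
  x_3 = 2.718069 - (-0.000078)/0.367908 = 2.718282
Iteration 4:
  f(2.718282) = 0.000000
  f'(2.718282) = 0.367879
  x_4 = 2.718282 - 0.000000/0.367879 = 2.718282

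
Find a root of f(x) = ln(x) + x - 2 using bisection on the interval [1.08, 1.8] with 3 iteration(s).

f(x) = ln(x) + x - 2
Initial interval: [1.08, 1.8]

Iteration 1:
  c_1 = (1.080000 + 1.800000)/2 = 1.440000
  f(c_1) = f(1.440000) = -0.195357
  f(a) × f(c) ≥ 0, new interval: [1.440000, 1.800000]
Iteration 2:
  c_2 = (1.440000 + 1.800000)/2 = 1.620000
  f(c_2) = f(1.620000) = 0.102426
  f(a) × f(c) < 0, new interval: [1.440000, 1.620000]
Iteration 3:
  c_3 = (1.440000 + 1.620000)/2 = 1.530000
  f(c_3) = f(1.530000) = -0.044732
  f(a) × f(c) ≥ 0, new interval: [1.530000, 1.620000]

After 3 iteration(s), the approximation is c_3 = 1.530000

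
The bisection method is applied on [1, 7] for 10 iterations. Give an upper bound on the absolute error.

Bisection error bound: |error| ≤ (b-a)/2^n
|error| ≤ (7 - 1)/2^10 = 6/2^10
|error| ≤ 0.0058593750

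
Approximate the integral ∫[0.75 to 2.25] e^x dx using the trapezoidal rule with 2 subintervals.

f(x) = e^x
a = 0.75, b = 2.25, n = 2
h = (b - a)/n = 0.750000

Trapezoidal rule: (h/2)[f(x₀) + 2f(x₁) + 2f(x₂) + ... + f(xₙ)]

x_0 = 0.7500, f(x_0) = 2.117000, coefficient = 1
x_1 = 1.5000, f(x_1) = 4.481689, coefficient = 2
x_2 = 2.2500, f(x_2) = 9.487736, coefficient = 1

I ≈ (0.750000/2) × 20.568114 = 7.713043
Exact value: 7.370736
Error: 0.342307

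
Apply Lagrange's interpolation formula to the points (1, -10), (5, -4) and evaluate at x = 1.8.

Lagrange interpolation formula:
P(x) = Σ yᵢ × Lᵢ(x)
where Lᵢ(x) = Π_{j≠i} (x - xⱼ)/(xᵢ - xⱼ)

L_0(1.8) = (1.8 - 5)/(1 - 5) = 0.800000
L_1(1.8) = (1.8 - 1)/(5 - 1) = 0.200000

P(1.8) = (-10)×L_0(1.8) + (-4)×L_1(1.8)
P(1.8) = -8.800000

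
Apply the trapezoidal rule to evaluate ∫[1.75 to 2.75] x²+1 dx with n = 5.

f(x) = x²+1
a = 1.75, b = 2.75, n = 5
h = (b - a)/n = 0.200000

Trapezoidal rule: (h/2)[f(x₀) + 2f(x₁) + 2f(x₂) + ... + f(xₙ)]

x_0 = 1.7500, f(x_0) = 4.062500, coefficient = 1
x_1 = 1.9500, f(x_1) = 4.802500, coefficient = 2
x_2 = 2.1500, f(x_2) = 5.622500, coefficient = 2
x_3 = 2.3500, f(x_3) = 6.522500, coefficient = 2
x_4 = 2.5500, f(x_4) = 7.502500, coefficient = 2
x_5 = 2.7500, f(x_5) = 8.562500, coefficient = 1

I ≈ (0.200000/2) × 61.525000 = 6.152500
Exact value: 6.145833
Error: 0.006667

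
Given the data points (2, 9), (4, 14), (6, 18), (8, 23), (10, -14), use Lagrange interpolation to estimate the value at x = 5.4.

Lagrange interpolation formula:
P(x) = Σ yᵢ × Lᵢ(x)
where Lᵢ(x) = Π_{j≠i} (x - xⱼ)/(xᵢ - xⱼ)

L_0(5.4) = (5.4 - 4)/(2 - 4) × (5.4 - 6)/(2 - 6) × (5.4 - 8)/(2 - 8) × (5.4 - 10)/(2 - 10) = -0.026162
L_1(5.4) = (5.4 - 2)/(4 - 2) × (5.4 - 6)/(4 - 6) × (5.4 - 8)/(4 - 8) × (5.4 - 10)/(4 - 10) = 0.254150
L_2(5.4) = (5.4 - 2)/(6 - 2) × (5.4 - 4)/(6 - 4) × (5.4 - 8)/(6 - 8) × (5.4 - 10)/(6 - 10) = 0.889525
L_3(5.4) = (5.4 - 2)/(8 - 2) × (5.4 - 4)/(8 - 4) × (5.4 - 6)/(8 - 6) × (5.4 - 10)/(8 - 10) = -0.136850
L_4(5.4) = (5.4 - 2)/(10 - 2) × (5.4 - 4)/(10 - 4) × (5.4 - 6)/(10 - 6) × (5.4 - 8)/(10 - 8) = 0.019337

P(5.4) = 9×L_0(5.4) + 14×L_1(5.4) + 18×L_2(5.4) + 23×L_3(5.4) + (-14)×L_4(5.4)
P(5.4) = 15.915813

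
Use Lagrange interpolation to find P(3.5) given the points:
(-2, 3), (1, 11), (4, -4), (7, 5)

Lagrange interpolation formula:
P(x) = Σ yᵢ × Lᵢ(x)
where Lᵢ(x) = Π_{j≠i} (x - xⱼ)/(xᵢ - xⱼ)

L_0(3.5) = (3.5 - 1)/(-2 - 1) × (3.5 - 4)/(-2 - 4) × (3.5 - 7)/(-2 - 7) = -0.027006
L_1(3.5) = (3.5 - (-2))/(1 - (-2)) × (3.5 - 4)/(1 - 4) × (3.5 - 7)/(1 - 7) = 0.178241
L_2(3.5) = (3.5 - (-2))/(4 - (-2)) × (3.5 - 1)/(4 - 1) × (3.5 - 7)/(4 - 7) = 0.891204
L_3(3.5) = (3.5 - (-2))/(7 - (-2)) × (3.5 - 1)/(7 - 1) × (3.5 - 4)/(7 - 4) = -0.042438

P(3.5) = 3×L_0(3.5) + 11×L_1(3.5) + (-4)×L_2(3.5) + 5×L_3(3.5)
P(3.5) = -1.897377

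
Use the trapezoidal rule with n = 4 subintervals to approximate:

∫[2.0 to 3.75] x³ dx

f(x) = x³
a = 2.0, b = 3.75, n = 4
h = (b - a)/n = 0.437500

Trapezoidal rule: (h/2)[f(x₀) + 2f(x₁) + 2f(x₂) + ... + f(xₙ)]

x_0 = 2.0000, f(x_0) = 8.000000, coefficient = 1
x_1 = 2.4375, f(x_1) = 14.482178, coefficient = 2
x_2 = 2.8750, f(x_2) = 23.763672, coefficient = 2
x_3 = 3.3125, f(x_3) = 36.346924, coefficient = 2
x_4 = 3.7500, f(x_4) = 52.734375, coefficient = 1

I ≈ (0.437500/2) × 209.919922 = 45.919983
Exact value: 45.438477
Error: 0.481506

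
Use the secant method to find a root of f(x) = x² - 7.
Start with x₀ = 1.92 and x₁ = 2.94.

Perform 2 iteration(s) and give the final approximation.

f(x) = x² - 7
x₀ = 1.92, x₁ = 2.94

Secant formula: x_{n+1} = x_n - f(x_n)(x_n - x_{n-1})/(f(x_n) - f(x_{n-1}))

Iteration 1:
  f(1.920000) = -3.313600
  f(2.940000) = 1.643600
  x_2 = 2.940000 - 1.643600×(2.940000 - 1.920000)/(1.643600 - (-3.313600))
       = 2.601811
Iteration 2:
  f(2.940000) = 1.643600
  f(2.601811) = -0.230581
  x_3 = 2.601811 - (-0.230581)×(2.601811 - 2.940000)/(-0.230581 - 1.643600)
       = 2.643418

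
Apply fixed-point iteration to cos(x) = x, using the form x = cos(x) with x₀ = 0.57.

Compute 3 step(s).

Equation: cos(x) = x
Fixed-point form: x = cos(x)
x₀ = 0.57

x_1 = g(0.570000) = 0.841901
x_2 = g(0.841901) = 0.666046
x_3 = g(0.666046) = 0.786271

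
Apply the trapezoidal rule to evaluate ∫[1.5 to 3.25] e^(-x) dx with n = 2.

f(x) = e^(-x)
a = 1.5, b = 3.25, n = 2
h = (b - a)/n = 0.875000

Trapezoidal rule: (h/2)[f(x₀) + 2f(x₁) + 2f(x₂) + ... + f(xₙ)]

x_0 = 1.5000, f(x_0) = 0.223130, coefficient = 1
x_1 = 2.3750, f(x_1) = 0.093014, coefficient = 2
x_2 = 3.2500, f(x_2) = 0.038774, coefficient = 1

I ≈ (0.875000/2) × 0.447933 = 0.195971
Exact value: 0.184356
Error: 0.011615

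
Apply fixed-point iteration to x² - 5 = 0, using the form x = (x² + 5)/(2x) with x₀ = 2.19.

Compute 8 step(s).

Equation: x² - 5 = 0
Fixed-point form: x = (x² + 5)/(2x)
x₀ = 2.19

x_1 = g(2.190000) = 2.236553
x_2 = g(2.236553) = 2.236068
x_3 = g(2.236068) = 2.236068
x_4 = g(2.236068) = 2.236068
x_5 = g(2.236068) = 2.236068
x_6 = g(2.236068) = 2.236068
x_7 = g(2.236068) = 2.236068
x_8 = g(2.236068) = 2.236068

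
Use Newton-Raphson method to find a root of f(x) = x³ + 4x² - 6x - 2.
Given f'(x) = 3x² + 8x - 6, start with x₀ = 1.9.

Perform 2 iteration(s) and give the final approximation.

f(x) = x³ + 4x² - 6x - 2
f'(x) = 3x² + 8x - 6
x₀ = 1.9

Newton-Raphson formula: x_{n+1} = x_n - f(x_n)/f'(x_n)

Iteration 1:
  f(1.900000) = 7.899000
  f'(1.900000) = 20.030000
  x_1 = 1.900000 - 7.899000/20.030000 = 1.505642
Iteration 2:
  f(1.505642) = 1.447200
  f'(1.505642) = 12.846002
  x_2 = 1.505642 - 1.447200/12.846002 = 1.392984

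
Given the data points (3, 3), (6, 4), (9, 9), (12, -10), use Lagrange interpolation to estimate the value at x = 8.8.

Lagrange interpolation formula:
P(x) = Σ yᵢ × Lᵢ(x)
where Lᵢ(x) = Π_{j≠i} (x - xⱼ)/(xᵢ - xⱼ)

L_0(8.8) = (8.8 - 6)/(3 - 6) × (8.8 - 9)/(3 - 9) × (8.8 - 12)/(3 - 12) = -0.011062
L_1(8.8) = (8.8 - 3)/(6 - 3) × (8.8 - 9)/(6 - 9) × (8.8 - 12)/(6 - 12) = 0.068741
L_2(8.8) = (8.8 - 3)/(9 - 3) × (8.8 - 6)/(9 - 6) × (8.8 - 12)/(9 - 12) = 0.962370
L_3(8.8) = (8.8 - 3)/(12 - 3) × (8.8 - 6)/(12 - 6) × (8.8 - 9)/(12 - 9) = -0.020049

P(8.8) = 3×L_0(8.8) + 4×L_1(8.8) + 9×L_2(8.8) + (-10)×L_3(8.8)
P(8.8) = 9.103605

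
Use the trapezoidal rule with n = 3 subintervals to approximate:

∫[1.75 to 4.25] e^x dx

f(x) = e^x
a = 1.75, b = 4.25, n = 3
h = (b - a)/n = 0.833333

Trapezoidal rule: (h/2)[f(x₀) + 2f(x₁) + 2f(x₂) + ... + f(xₙ)]

x_0 = 1.7500, f(x_0) = 5.754603, coefficient = 1
x_1 = 2.5833, f(x_1) = 13.241202, coefficient = 2
x_2 = 3.4167, f(x_2) = 30.467687, coefficient = 2
x_3 = 4.2500, f(x_3) = 70.105412, coefficient = 1

I ≈ (0.833333/2) × 163.277792 = 68.032413
Exact value: 64.350810
Error: 3.681604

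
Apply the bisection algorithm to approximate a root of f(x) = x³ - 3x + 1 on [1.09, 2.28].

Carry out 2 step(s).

f(x) = x³ - 3x + 1
Initial interval: [1.09, 2.28]

Iteration 1:
  c_1 = (1.090000 + 2.280000)/2 = 1.685000
  f(c_1) = f(1.685000) = 0.729094
  f(a) × f(c) < 0, new interval: [1.090000, 1.685000]
Iteration 2:
  c_2 = (1.090000 + 1.685000)/2 = 1.387500
  f(c_2) = f(1.387500) = -0.491346
  f(a) × f(c) ≥ 0, new interval: [1.387500, 1.685000]

After 2 iteration(s), the approximation is c_2 = 1.387500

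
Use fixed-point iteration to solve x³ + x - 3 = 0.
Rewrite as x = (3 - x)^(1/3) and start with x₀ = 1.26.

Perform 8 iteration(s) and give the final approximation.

Equation: x³ + x - 3 = 0
Fixed-point form: x = (3 - x)^(1/3)
x₀ = 1.26

x_1 = g(1.260000) = 1.202771
x_2 = g(1.202771) = 1.215816
x_3 = g(1.215816) = 1.212867
x_4 = g(1.212867) = 1.213535
x_5 = g(1.213535) = 1.213384
x_6 = g(1.213384) = 1.213418
x_7 = g(1.213418) = 1.213410
x_8 = g(1.213410) = 1.213412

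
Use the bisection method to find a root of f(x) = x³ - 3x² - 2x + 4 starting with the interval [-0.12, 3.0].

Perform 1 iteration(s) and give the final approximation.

f(x) = x³ - 3x² - 2x + 4
Initial interval: [-0.12, 3.0]

Iteration 1:
  c_1 = (-0.120000 + 3.000000)/2 = 1.440000
  f(c_1) = f(1.440000) = -2.114816
  f(a) × f(c) < 0, new interval: [-0.120000, 1.440000]

After 1 iteration(s), the approximation is c_1 = 1.440000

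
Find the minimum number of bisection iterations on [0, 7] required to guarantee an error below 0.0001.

We need (b-a)/2^n ≤ 0.0001
(7 - 0)/2^n ≤ 0.0001
7/2^n ≤ 0.0001
2^n ≥ 70000
n ≥ log₂(70000) = 16.10
n ≥ 17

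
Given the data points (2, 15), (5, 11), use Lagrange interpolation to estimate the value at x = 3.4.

Lagrange interpolation formula:
P(x) = Σ yᵢ × Lᵢ(x)
where Lᵢ(x) = Π_{j≠i} (x - xⱼ)/(xᵢ - xⱼ)

L_0(3.4) = (3.4 - 5)/(2 - 5) = 0.533333
L_1(3.4) = (3.4 - 2)/(5 - 2) = 0.466667

P(3.4) = 15×L_0(3.4) + 11×L_1(3.4)
P(3.4) = 13.133333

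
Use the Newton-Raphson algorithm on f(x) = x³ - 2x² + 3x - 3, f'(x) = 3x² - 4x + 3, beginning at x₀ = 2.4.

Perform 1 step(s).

f(x) = x³ - 2x² + 3x - 3
f'(x) = 3x² - 4x + 3
x₀ = 2.4

Newton-Raphson formula: x_{n+1} = x_n - f(x_n)/f'(x_n)

Iteration 1:
  f(2.400000) = 6.504000
  f'(2.400000) = 10.680000
  x_1 = 2.400000 - 6.504000/10.680000 = 1.791011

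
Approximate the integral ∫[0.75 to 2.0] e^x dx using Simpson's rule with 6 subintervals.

f(x) = e^x
a = 0.75, b = 2.0, n = 6
h = (b - a)/n = 0.208333

Simpson's rule: (h/3)[f(x₀) + 4f(x₁) + 2f(x₂) + ... + f(xₙ)]

x_0 = 0.7500, f(x_0) = 2.117000, coefficient = 1
x_1 = 0.9583, f(x_1) = 2.607347, coefficient = 4
x_2 = 1.1667, f(x_2) = 3.211271, coefficient = 2
x_3 = 1.3750, f(x_3) = 3.955077, coefficient = 4
x_4 = 1.5833, f(x_4) = 4.871166, coefficient = 2
x_5 = 1.7917, f(x_5) = 5.999443, coefficient = 4
x_6 = 2.0000, f(x_6) = 7.389056, coefficient = 1

I ≈ (0.208333/3) × 75.918398 = 5.272111
Exact value: 5.272056
Error: 0.000055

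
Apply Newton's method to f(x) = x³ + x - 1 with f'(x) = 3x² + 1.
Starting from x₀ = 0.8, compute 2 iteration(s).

f(x) = x³ + x - 1
f'(x) = 3x² + 1
x₀ = 0.8

Newton-Raphson formula: x_{n+1} = x_n - f(x_n)/f'(x_n)

Iteration 1:
  f(0.800000) = 0.312000
  f'(0.800000) = 2.920000
  x_1 = 0.800000 - 0.312000/2.920000 = 0.693151
Iteration 2:
  f(0.693151) = 0.026180
  f'(0.693151) = 2.441374
  x_2 = 0.693151 - 0.026180/2.441374 = 0.682427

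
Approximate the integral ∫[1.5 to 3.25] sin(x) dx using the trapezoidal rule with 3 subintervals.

f(x) = sin(x)
a = 1.5, b = 3.25, n = 3
h = (b - a)/n = 0.583333

Trapezoidal rule: (h/2)[f(x₀) + 2f(x₁) + 2f(x₂) + ... + f(xₙ)]

x_0 = 1.5000, f(x_0) = 0.997495, coefficient = 1
x_1 = 2.0833, f(x_1) = 0.871503, coefficient = 2
x_2 = 2.6667, f(x_2) = 0.457273, coefficient = 2
x_3 = 3.2500, f(x_3) = -0.108195, coefficient = 1

I ≈ (0.583333/2) × 3.546851 = 1.034498
Exact value: 1.064867
Error: 0.030369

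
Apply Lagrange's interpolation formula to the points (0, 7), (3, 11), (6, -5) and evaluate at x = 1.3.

Lagrange interpolation formula:
P(x) = Σ yᵢ × Lᵢ(x)
where Lᵢ(x) = Π_{j≠i} (x - xⱼ)/(xᵢ - xⱼ)

L_0(1.3) = (1.3 - 3)/(0 - 3) × (1.3 - 6)/(0 - 6) = 0.443889
L_1(1.3) = (1.3 - 0)/(3 - 0) × (1.3 - 6)/(3 - 6) = 0.678889
L_2(1.3) = (1.3 - 0)/(6 - 0) × (1.3 - 3)/(6 - 3) = -0.122778

P(1.3) = 7×L_0(1.3) + 11×L_1(1.3) + (-5)×L_2(1.3)
P(1.3) = 11.188889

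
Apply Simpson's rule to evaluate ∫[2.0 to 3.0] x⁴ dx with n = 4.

f(x) = x⁴
a = 2.0, b = 3.0, n = 4
h = (b - a)/n = 0.250000

Simpson's rule: (h/3)[f(x₀) + 4f(x₁) + 2f(x₂) + ... + f(xₙ)]

x_0 = 2.0000, f(x_0) = 16.000000, coefficient = 1
x_1 = 2.2500, f(x_1) = 25.628906, coefficient = 4
x_2 = 2.5000, f(x_2) = 39.062500, coefficient = 2
x_3 = 2.7500, f(x_3) = 57.191406, coefficient = 4
x_4 = 3.0000, f(x_4) = 81.000000, coefficient = 1

I ≈ (0.250000/3) × 506.406250 = 42.200521
Exact value: 42.200000
Error: 0.000521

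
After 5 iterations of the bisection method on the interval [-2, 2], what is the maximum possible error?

Bisection error bound: |error| ≤ (b-a)/2^n
|error| ≤ (2 - (-2))/2^5 = 4/2^5
|error| ≤ 0.1250000000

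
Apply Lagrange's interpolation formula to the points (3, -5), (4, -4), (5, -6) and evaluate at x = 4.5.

Lagrange interpolation formula:
P(x) = Σ yᵢ × Lᵢ(x)
where Lᵢ(x) = Π_{j≠i} (x - xⱼ)/(xᵢ - xⱼ)

L_0(4.5) = (4.5 - 4)/(3 - 4) × (4.5 - 5)/(3 - 5) = -0.125000
L_1(4.5) = (4.5 - 3)/(4 - 3) × (4.5 - 5)/(4 - 5) = 0.750000
L_2(4.5) = (4.5 - 3)/(5 - 3) × (4.5 - 4)/(5 - 4) = 0.375000

P(4.5) = (-5)×L_0(4.5) + (-4)×L_1(4.5) + (-6)×L_2(4.5)
P(4.5) = -4.625000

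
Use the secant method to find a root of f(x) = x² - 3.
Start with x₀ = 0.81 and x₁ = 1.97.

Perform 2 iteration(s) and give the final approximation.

f(x) = x² - 3
x₀ = 0.81, x₁ = 1.97

Secant formula: x_{n+1} = x_n - f(x_n)(x_n - x_{n-1})/(f(x_n) - f(x_{n-1}))

Iteration 1:
  f(0.810000) = -2.343900
  f(1.970000) = 0.880900
  x_2 = 1.970000 - 0.880900×(1.970000 - 0.810000)/(0.880900 - (-2.343900))
       = 1.653129
Iteration 2:
  f(1.970000) = 0.880900
  f(1.653129) = -0.267163
  x_3 = 1.653129 - (-0.267163)×(1.653129 - 1.970000)/(-0.267163 - 0.880900)
       = 1.726868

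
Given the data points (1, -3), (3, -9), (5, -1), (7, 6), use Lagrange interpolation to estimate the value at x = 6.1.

Lagrange interpolation formula:
P(x) = Σ yᵢ × Lᵢ(x)
where Lᵢ(x) = Π_{j≠i} (x - xⱼ)/(xᵢ - xⱼ)

L_0(6.1) = (6.1 - 3)/(1 - 3) × (6.1 - 5)/(1 - 5) × (6.1 - 7)/(1 - 7) = 0.063937
L_1(6.1) = (6.1 - 1)/(3 - 1) × (6.1 - 5)/(3 - 5) × (6.1 - 7)/(3 - 7) = -0.315562
L_2(6.1) = (6.1 - 1)/(5 - 1) × (6.1 - 3)/(5 - 3) × (6.1 - 7)/(5 - 7) = 0.889313
L_3(6.1) = (6.1 - 1)/(7 - 1) × (6.1 - 3)/(7 - 3) × (6.1 - 5)/(7 - 5) = 0.362312

P(6.1) = (-3)×L_0(6.1) + (-9)×L_1(6.1) + (-1)×L_2(6.1) + 6×L_3(6.1)
P(6.1) = 3.932812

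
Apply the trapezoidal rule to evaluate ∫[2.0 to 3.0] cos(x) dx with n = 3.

f(x) = cos(x)
a = 2.0, b = 3.0, n = 3
h = (b - a)/n = 0.333333

Trapezoidal rule: (h/2)[f(x₀) + 2f(x₁) + 2f(x₂) + ... + f(xₙ)]

x_0 = 2.0000, f(x_0) = -0.416147, coefficient = 1
x_1 = 2.3333, f(x_1) = -0.690758, coefficient = 2
x_2 = 2.6667, f(x_2) = -0.889327, coefficient = 2
x_3 = 3.0000, f(x_3) = -0.989992, coefficient = 1

I ≈ (0.333333/2) × -4.566309 = -0.761051
Exact value: -0.768177
Error: 0.007126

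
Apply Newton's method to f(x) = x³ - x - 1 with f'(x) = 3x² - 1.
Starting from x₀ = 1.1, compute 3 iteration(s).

f(x) = x³ - x - 1
f'(x) = 3x² - 1
x₀ = 1.1

Newton-Raphson formula: x_{n+1} = x_n - f(x_n)/f'(x_n)

Iteration 1:
  f(1.100000) = -0.769000
  f'(1.100000) = 2.630000
  x_1 = 1.100000 - (-0.769000)/2.630000 = 1.392395
Iteration 2:
  f(1.392395) = 0.307132
  f'(1.392395) = 4.816295
  x_2 = 1.392395 - 0.307132/4.816295 = 1.328626
Iteration 3:
  f(1.328626) = 0.016727
  f'(1.328626) = 4.295742
  x_3 = 1.328626 - 0.016727/4.295742 = 1.324732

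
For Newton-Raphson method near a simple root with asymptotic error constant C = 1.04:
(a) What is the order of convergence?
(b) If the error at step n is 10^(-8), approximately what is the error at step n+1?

(a) Newton-Raphson has quadratic (order 2) convergence near simple roots.
    This means |e_{n+1}| ≈ C|e_n|².

(b) With |e_n| = 10^(-8) and C = 1.04:
    |e_{n+1}| ≈ 1.04 × (10^(-8))² = 1.04 × 10^(-16)

(a) 2 (quadratic); (b) |e_{n+1}| ≈ 1.040e-16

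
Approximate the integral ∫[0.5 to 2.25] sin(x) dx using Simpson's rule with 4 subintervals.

f(x) = sin(x)
a = 0.5, b = 2.25, n = 4
h = (b - a)/n = 0.437500

Simpson's rule: (h/3)[f(x₀) + 4f(x₁) + 2f(x₂) + ... + f(xₙ)]

x_0 = 0.5000, f(x_0) = 0.479426, coefficient = 1
x_1 = 0.9375, f(x_1) = 0.806081, coefficient = 4
x_2 = 1.3750, f(x_2) = 0.980893, coefficient = 2
x_3 = 1.8125, f(x_3) = 0.970932, coefficient = 4
x_4 = 2.2500, f(x_4) = 0.778073, coefficient = 1

I ≈ (0.437500/3) × 10.327336 = 1.506070
Exact value: 1.505756
Error: 0.000314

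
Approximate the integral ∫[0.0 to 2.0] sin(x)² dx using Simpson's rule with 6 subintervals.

f(x) = sin(x)²
a = 0.0, b = 2.0, n = 6
h = (b - a)/n = 0.333333

Simpson's rule: (h/3)[f(x₀) + 4f(x₁) + 2f(x₂) + ... + f(xₙ)]

x_0 = 0.0000, f(x_0) = 0.000000, coefficient = 1
x_1 = 0.3333, f(x_1) = 0.107056, coefficient = 4
x_2 = 0.6667, f(x_2) = 0.382381, coefficient = 2
x_3 = 1.0000, f(x_3) = 0.708073, coefficient = 4
x_4 = 1.3333, f(x_4) = 0.944663, coefficient = 2
x_5 = 1.6667, f(x_5) = 0.990837, coefficient = 4
x_6 = 2.0000, f(x_6) = 0.826822, coefficient = 1

I ≈ (0.333333/3) × 10.704778 = 1.189420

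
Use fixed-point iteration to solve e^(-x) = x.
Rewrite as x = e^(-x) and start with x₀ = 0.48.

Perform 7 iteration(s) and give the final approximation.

Equation: e^(-x) = x
Fixed-point form: x = e^(-x)
x₀ = 0.48

x_1 = g(0.480000) = 0.618783
x_2 = g(0.618783) = 0.538599
x_3 = g(0.538599) = 0.583565
x_4 = g(0.583565) = 0.557906
x_5 = g(0.557906) = 0.572407
x_6 = g(0.572407) = 0.564166
x_7 = g(0.564166) = 0.568834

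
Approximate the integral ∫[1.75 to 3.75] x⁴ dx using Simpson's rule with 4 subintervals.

f(x) = x⁴
a = 1.75, b = 3.75, n = 4
h = (b - a)/n = 0.500000

Simpson's rule: (h/3)[f(x₀) + 4f(x₁) + 2f(x₂) + ... + f(xₙ)]

x_0 = 1.7500, f(x_0) = 9.378906, coefficient = 1
x_1 = 2.2500, f(x_1) = 25.628906, coefficient = 4
x_2 = 2.7500, f(x_2) = 57.191406, coefficient = 2
x_3 = 3.2500, f(x_3) = 111.566406, coefficient = 4
x_4 = 3.7500, f(x_4) = 197.753906, coefficient = 1

I ≈ (0.500000/3) × 870.296875 = 145.049479
Exact value: 145.032813
Error: 0.016667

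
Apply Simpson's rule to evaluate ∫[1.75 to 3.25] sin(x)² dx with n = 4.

f(x) = sin(x)²
a = 1.75, b = 3.25, n = 4
h = (b - a)/n = 0.375000

Simpson's rule: (h/3)[f(x₀) + 4f(x₁) + 2f(x₂) + ... + f(xₙ)]

x_0 = 1.7500, f(x_0) = 0.968228, coefficient = 1
x_1 = 2.1250, f(x_1) = 0.723044, coefficient = 4
x_2 = 2.5000, f(x_2) = 0.358169, coefficient = 2
x_3 = 2.8750, f(x_3) = 0.069404, coefficient = 4
x_4 = 3.2500, f(x_4) = 0.011706, coefficient = 1

I ≈ (0.375000/3) × 4.866062 = 0.608258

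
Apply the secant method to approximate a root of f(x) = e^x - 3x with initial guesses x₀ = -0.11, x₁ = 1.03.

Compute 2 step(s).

f(x) = e^x - 3x
x₀ = -0.11, x₁ = 1.03

Secant formula: x_{n+1} = x_n - f(x_n)(x_n - x_{n-1})/(f(x_n) - f(x_{n-1}))

Iteration 1:
  f(-0.110000) = 1.225834
  f(1.030000) = -0.288934
  x_2 = 1.030000 - (-0.288934)×(1.030000 - (-0.110000))/(-0.288934 - 1.225834)
       = 0.812551
Iteration 2:
  f(1.030000) = -0.288934
  f(0.812551) = -0.184003
  x_3 = 0.812551 - (-0.184003)×(0.812551 - 1.030000)/(-0.184003 - (-0.288934))
       = 0.431240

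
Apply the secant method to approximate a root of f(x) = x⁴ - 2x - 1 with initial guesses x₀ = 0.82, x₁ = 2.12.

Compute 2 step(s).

f(x) = x⁴ - 2x - 1
x₀ = 0.82, x₁ = 2.12

Secant formula: x_{n+1} = x_n - f(x_n)(x_n - x_{n-1})/(f(x_n) - f(x_{n-1}))

Iteration 1:
  f(0.820000) = -2.187878
  f(2.120000) = 14.959631
  x_2 = 2.120000 - 14.959631×(2.120000 - 0.820000)/(14.959631 - (-2.187878))
       = 0.985869
Iteration 2:
  f(2.120000) = 14.959631
  f(0.985869) = -2.027075
  x_3 = 0.985869 - (-2.027075)×(0.985869 - 2.120000)/(-2.027075 - 14.959631)
       = 1.121208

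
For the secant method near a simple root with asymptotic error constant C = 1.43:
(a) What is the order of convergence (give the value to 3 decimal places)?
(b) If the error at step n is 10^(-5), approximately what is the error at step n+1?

(a) Secant method has superlinear convergence with order φ = (1+√5)/2 ≈ 1.618.
    This means |e_{n+1}| ≈ C|e_n|^1.618.

(b) With |e_n| = 10^(-5) and C = 1.43:
    |e_{n+1}| ≈ 1.43 × (10^(-5))^1.618 = 1.43 × 10^(-8.09)

(a) ≈ 1.618 (golden ratio); (b) |e_{n+1}| ≈ 1.162e-08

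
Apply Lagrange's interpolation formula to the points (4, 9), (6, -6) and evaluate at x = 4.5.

Lagrange interpolation formula:
P(x) = Σ yᵢ × Lᵢ(x)
where Lᵢ(x) = Π_{j≠i} (x - xⱼ)/(xᵢ - xⱼ)

L_0(4.5) = (4.5 - 6)/(4 - 6) = 0.750000
L_1(4.5) = (4.5 - 4)/(6 - 4) = 0.250000

P(4.5) = 9×L_0(4.5) + (-6)×L_1(4.5)
P(4.5) = 5.250000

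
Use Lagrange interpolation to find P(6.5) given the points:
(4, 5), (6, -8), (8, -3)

Lagrange interpolation formula:
P(x) = Σ yᵢ × Lᵢ(x)
where Lᵢ(x) = Π_{j≠i} (x - xⱼ)/(xᵢ - xⱼ)

L_0(6.5) = (6.5 - 6)/(4 - 6) × (6.5 - 8)/(4 - 8) = -0.093750
L_1(6.5) = (6.5 - 4)/(6 - 4) × (6.5 - 8)/(6 - 8) = 0.937500
L_2(6.5) = (6.5 - 4)/(8 - 4) × (6.5 - 6)/(8 - 6) = 0.156250

P(6.5) = 5×L_0(6.5) + (-8)×L_1(6.5) + (-3)×L_2(6.5)
P(6.5) = -8.437500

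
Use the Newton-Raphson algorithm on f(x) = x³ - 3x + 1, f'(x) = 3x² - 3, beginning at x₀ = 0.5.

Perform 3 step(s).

f(x) = x³ - 3x + 1
f'(x) = 3x² - 3
x₀ = 0.5

Newton-Raphson formula: x_{n+1} = x_n - f(x_n)/f'(x_n)

Iteration 1:
  f(0.500000) = -0.375000
  f'(0.500000) = -2.250000
  x_1 = 0.500000 - (-0.375000)/(-2.250000) = 0.333333
Iteration 2:
  f(0.333333) = 0.037037
  f'(0.333333) = -2.666667
  x_2 = 0.333333 - 0.037037/(-2.666667) = 0.347222
Iteration 3:
  f(0.347222) = 0.000196
  f'(0.347222) = -2.638310
  x_3 = 0.347222 - 0.000196/(-2.638310) = 0.347296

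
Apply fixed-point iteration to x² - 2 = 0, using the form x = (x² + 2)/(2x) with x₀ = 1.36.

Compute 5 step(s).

Equation: x² - 2 = 0
Fixed-point form: x = (x² + 2)/(2x)
x₀ = 1.36

x_1 = g(1.360000) = 1.415294
x_2 = g(1.415294) = 1.414214
x_3 = g(1.414214) = 1.414214
x_4 = g(1.414214) = 1.414214
x_5 = g(1.414214) = 1.414214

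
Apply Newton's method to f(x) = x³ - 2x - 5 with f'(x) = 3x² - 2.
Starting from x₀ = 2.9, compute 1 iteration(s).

f(x) = x³ - 2x - 5
f'(x) = 3x² - 2
x₀ = 2.9

Newton-Raphson formula: x_{n+1} = x_n - f(x_n)/f'(x_n)

Iteration 1:
  f(2.900000) = 13.589000
  f'(2.900000) = 23.230000
  x_1 = 2.900000 - 13.589000/23.230000 = 2.315024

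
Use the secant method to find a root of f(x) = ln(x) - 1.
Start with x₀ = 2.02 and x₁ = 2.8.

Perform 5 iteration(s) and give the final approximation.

f(x) = ln(x) - 1
x₀ = 2.02, x₁ = 2.8

Secant formula: x_{n+1} = x_n - f(x_n)(x_n - x_{n-1})/(f(x_n) - f(x_{n-1}))

Iteration 1:
  f(2.020000) = -0.296902
  f(2.800000) = 0.029619
  x_2 = 2.800000 - 0.029619×(2.800000 - 2.020000)/(0.029619 - (-0.296902))
       = 2.729245
Iteration 2:
  f(2.800000) = 0.029619
  f(2.729245) = 0.004025
  x_3 = 2.729245 - 0.004025×(2.729245 - 2.800000)/(0.004025 - 0.029619)
       = 2.718118
Iteration 3:
  f(2.729245) = 0.004025
  f(2.718118) = -0.000060
  x_4 = 2.718118 - (-0.000060)×(2.718118 - 2.729245)/(-0.000060 - 0.004025)
       = 2.718282
Iteration 4:
  f(2.718118) = -0.000060
  f(2.718282) = 0.000000
  x_5 = 2.718282 - 0.000000×(2.718282 - 2.718118)/(0.000000 - (-0.000060))
       = 2.718282
Iteration 5:
  f(2.718282) = 0.000000
  f(2.718282) = 0.000000
  x_6 = 2.718282 - 0.000000×(2.718282 - 2.718282)/(0.000000 - 0.000000)
       = 2.718282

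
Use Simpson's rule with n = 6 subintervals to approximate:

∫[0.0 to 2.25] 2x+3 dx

f(x) = 2x+3
a = 0.0, b = 2.25, n = 6
h = (b - a)/n = 0.375000

Simpson's rule: (h/3)[f(x₀) + 4f(x₁) + 2f(x₂) + ... + f(xₙ)]

x_0 = 0.0000, f(x_0) = 3.000000, coefficient = 1
x_1 = 0.3750, f(x_1) = 3.750000, coefficient = 4
x_2 = 0.7500, f(x_2) = 4.500000, coefficient = 2
x_3 = 1.1250, f(x_3) = 5.250000, coefficient = 4
x_4 = 1.5000, f(x_4) = 6.000000, coefficient = 2
x_5 = 1.8750, f(x_5) = 6.750000, coefficient = 4
x_6 = 2.2500, f(x_6) = 7.500000, coefficient = 1

I ≈ (0.375000/3) × 94.500000 = 11.812500
Exact value: 11.812500
Error: 0.000000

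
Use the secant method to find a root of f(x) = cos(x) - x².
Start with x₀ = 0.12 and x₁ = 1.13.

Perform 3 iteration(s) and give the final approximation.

f(x) = cos(x) - x²
x₀ = 0.12, x₁ = 1.13

Secant formula: x_{n+1} = x_n - f(x_n)(x_n - x_{n-1})/(f(x_n) - f(x_{n-1}))

Iteration 1:
  f(0.120000) = 0.978409
  f(1.130000) = -0.850240
  x_2 = 1.130000 - (-0.850240)×(1.130000 - 0.120000)/(-0.850240 - 0.978409)
       = 0.660395
Iteration 2:
  f(1.130000) = -0.850240
  f(0.660395) = 0.353628
  x_3 = 0.660395 - 0.353628×(0.660395 - 1.130000)/(0.353628 - (-0.850240))
       = 0.798338
Iteration 3:
  f(0.660395) = 0.353628
  f(0.798338) = 0.060554
  x_4 = 0.798338 - 0.060554×(0.798338 - 0.660395)/(0.060554 - 0.353628)
       = 0.826839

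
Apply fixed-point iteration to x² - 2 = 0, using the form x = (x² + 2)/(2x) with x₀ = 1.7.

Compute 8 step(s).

Equation: x² - 2 = 0
Fixed-point form: x = (x² + 2)/(2x)
x₀ = 1.7

x_1 = g(1.700000) = 1.438235
x_2 = g(1.438235) = 1.414414
x_3 = g(1.414414) = 1.414214
x_4 = g(1.414214) = 1.414214
x_5 = g(1.414214) = 1.414214
x_6 = g(1.414214) = 1.414214
x_7 = g(1.414214) = 1.414214
x_8 = g(1.414214) = 1.414214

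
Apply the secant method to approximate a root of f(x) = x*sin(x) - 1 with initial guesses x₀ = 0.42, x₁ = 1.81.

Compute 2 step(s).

f(x) = x*sin(x) - 1
x₀ = 0.42, x₁ = 1.81

Secant formula: x_{n+1} = x_n - f(x_n)(x_n - x_{n-1})/(f(x_n) - f(x_{n-1}))

Iteration 1:
  f(0.420000) = -0.828741
  f(1.810000) = 0.758464
  x_2 = 1.810000 - 0.758464×(1.810000 - 0.420000)/(0.758464 - (-0.828741))
       = 1.145773
Iteration 2:
  f(1.810000) = 0.758464
  f(1.145773) = 0.043832
  x_3 = 1.145773 - 0.043832×(1.145773 - 1.810000)/(0.043832 - 0.758464)
       = 1.105032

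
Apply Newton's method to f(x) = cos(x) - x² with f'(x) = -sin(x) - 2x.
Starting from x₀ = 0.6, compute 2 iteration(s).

f(x) = cos(x) - x²
f'(x) = -sin(x) - 2x
x₀ = 0.6

Newton-Raphson formula: x_{n+1} = x_n - f(x_n)/f'(x_n)

Iteration 1:
  f(0.600000) = 0.465336
  f'(0.600000) = -1.764642
  x_1 = 0.600000 - 0.465336/(-1.764642) = 0.863700
Iteration 2:
  f(0.863700) = -0.096348
  f'(0.863700) = -2.487650
  x_2 = 0.863700 - (-0.096348)/(-2.487650) = 0.824969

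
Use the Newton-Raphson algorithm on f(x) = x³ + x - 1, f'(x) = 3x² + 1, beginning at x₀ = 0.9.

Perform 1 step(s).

f(x) = x³ + x - 1
f'(x) = 3x² + 1
x₀ = 0.9

Newton-Raphson formula: x_{n+1} = x_n - f(x_n)/f'(x_n)

Iteration 1:
  f(0.900000) = 0.629000
  f'(0.900000) = 3.430000
  x_1 = 0.900000 - 0.629000/3.430000 = 0.716618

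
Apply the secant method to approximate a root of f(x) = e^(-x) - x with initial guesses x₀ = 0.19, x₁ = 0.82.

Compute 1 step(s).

f(x) = e^(-x) - x
x₀ = 0.19, x₁ = 0.82

Secant formula: x_{n+1} = x_n - f(x_n)(x_n - x_{n-1})/(f(x_n) - f(x_{n-1}))

Iteration 1:
  f(0.190000) = 0.636959
  f(0.820000) = -0.379568
  x_2 = 0.820000 - (-0.379568)×(0.820000 - 0.190000)/(-0.379568 - 0.636959)
       = 0.584760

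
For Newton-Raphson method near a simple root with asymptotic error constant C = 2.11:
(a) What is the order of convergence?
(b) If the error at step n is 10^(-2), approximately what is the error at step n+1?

(a) Newton-Raphson has quadratic (order 2) convergence near simple roots.
    This means |e_{n+1}| ≈ C|e_n|².

(b) With |e_n| = 10^(-2) and C = 2.11:
    |e_{n+1}| ≈ 2.11 × (10^(-2))² = 2.11 × 10^(-4)

(a) 2 (quadratic); (b) |e_{n+1}| ≈ 2.110e-04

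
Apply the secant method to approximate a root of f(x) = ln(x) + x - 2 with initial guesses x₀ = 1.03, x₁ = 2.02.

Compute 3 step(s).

f(x) = ln(x) + x - 2
x₀ = 1.03, x₁ = 2.02

Secant formula: x_{n+1} = x_n - f(x_n)(x_n - x_{n-1})/(f(x_n) - f(x_{n-1}))

Iteration 1:
  f(1.030000) = -0.940441
  f(2.020000) = 0.723098
  x_2 = 2.020000 - 0.723098×(2.020000 - 1.030000)/(0.723098 - (-0.940441))
       = 1.589672
Iteration 2:
  f(2.020000) = 0.723098
  f(1.589672) = 0.053200
  x_3 = 1.589672 - 0.053200×(1.589672 - 2.020000)/(0.053200 - 0.723098)
       = 1.555498
Iteration 3:
  f(1.589672) = 0.053200
  f(1.555498) = -0.002707
  x_4 = 1.555498 - (-0.002707)×(1.555498 - 1.589672)/(-0.002707 - 0.053200)
       = 1.557152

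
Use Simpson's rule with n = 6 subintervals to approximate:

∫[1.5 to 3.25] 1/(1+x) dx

f(x) = 1/(1+x)
a = 1.5, b = 3.25, n = 6
h = (b - a)/n = 0.291667

Simpson's rule: (h/3)[f(x₀) + 4f(x₁) + 2f(x₂) + ... + f(xₙ)]

x_0 = 1.5000, f(x_0) = 0.400000, coefficient = 1
x_1 = 1.7917, f(x_1) = 0.358209, coefficient = 4
x_2 = 2.0833, f(x_2) = 0.324324, coefficient = 2
x_3 = 2.3750, f(x_3) = 0.296296, coefficient = 4
x_4 = 2.6667, f(x_4) = 0.272727, coefficient = 2
x_5 = 2.9583, f(x_5) = 0.252632, coefficient = 4
x_6 = 3.2500, f(x_6) = 0.235294, coefficient = 1

I ≈ (0.291667/3) × 5.457945 = 0.530634
Exact value: 0.530628
Error: 0.000005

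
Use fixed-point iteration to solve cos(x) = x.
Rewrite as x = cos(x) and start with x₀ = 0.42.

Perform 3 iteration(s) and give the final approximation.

Equation: cos(x) = x
Fixed-point form: x = cos(x)
x₀ = 0.42

x_1 = g(0.420000) = 0.913089
x_2 = g(0.913089) = 0.611304
x_3 = g(0.611304) = 0.818900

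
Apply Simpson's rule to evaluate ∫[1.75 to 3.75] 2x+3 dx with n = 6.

f(x) = 2x+3
a = 1.75, b = 3.75, n = 6
h = (b - a)/n = 0.333333

Simpson's rule: (h/3)[f(x₀) + 4f(x₁) + 2f(x₂) + ... + f(xₙ)]

x_0 = 1.7500, f(x_0) = 6.500000, coefficient = 1
x_1 = 2.0833, f(x_1) = 7.166667, coefficient = 4
x_2 = 2.4167, f(x_2) = 7.833333, coefficient = 2
x_3 = 2.7500, f(x_3) = 8.500000, coefficient = 4
x_4 = 3.0833, f(x_4) = 9.166667, coefficient = 2
x_5 = 3.4167, f(x_5) = 9.833333, coefficient = 4
x_6 = 3.7500, f(x_6) = 10.500000, coefficient = 1

I ≈ (0.333333/3) × 153.000000 = 17.000000
Exact value: 17.000000
Error: 0.000000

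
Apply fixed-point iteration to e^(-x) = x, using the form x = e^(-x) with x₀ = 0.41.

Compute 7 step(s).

Equation: e^(-x) = x
Fixed-point form: x = e^(-x)
x₀ = 0.41

x_1 = g(0.410000) = 0.663650
x_2 = g(0.663650) = 0.514968
x_3 = g(0.514968) = 0.597520
x_4 = g(0.597520) = 0.550175
x_5 = g(0.550175) = 0.576849
x_6 = g(0.576849) = 0.561665
x_7 = g(0.561665) = 0.570259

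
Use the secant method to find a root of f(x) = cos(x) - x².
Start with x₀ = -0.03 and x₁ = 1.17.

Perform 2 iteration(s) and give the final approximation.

f(x) = cos(x) - x²
x₀ = -0.03, x₁ = 1.17

Secant formula: x_{n+1} = x_n - f(x_n)(x_n - x_{n-1})/(f(x_n) - f(x_{n-1}))

Iteration 1:
  f(-0.030000) = 0.998650
  f(1.170000) = -0.978748
  x_2 = 1.170000 - (-0.978748)×(1.170000 - (-0.030000))/(-0.978748 - 0.998650)
       = 0.576039
Iteration 2:
  f(1.170000) = -0.978748
  f(0.576039) = 0.506806
  x_3 = 0.576039 - 0.506806×(0.576039 - 1.170000)/(0.506806 - (-0.978748))
       = 0.778672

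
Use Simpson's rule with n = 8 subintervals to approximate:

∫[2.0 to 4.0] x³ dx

f(x) = x³
a = 2.0, b = 4.0, n = 8
h = (b - a)/n = 0.250000

Simpson's rule: (h/3)[f(x₀) + 4f(x₁) + 2f(x₂) + ... + f(xₙ)]

x_0 = 2.0000, f(x_0) = 8.000000, coefficient = 1
x_1 = 2.2500, f(x_1) = 11.390625, coefficient = 4
x_2 = 2.5000, f(x_2) = 15.625000, coefficient = 2
x_3 = 2.7500, f(x_3) = 20.796875, coefficient = 4
x_4 = 3.0000, f(x_4) = 27.000000, coefficient = 2
x_5 = 3.2500, f(x_5) = 34.328125, coefficient = 4
x_6 = 3.5000, f(x_6) = 42.875000, coefficient = 2
x_7 = 3.7500, f(x_7) = 52.734375, coefficient = 4
x_8 = 4.0000, f(x_8) = 64.000000, coefficient = 1

I ≈ (0.250000/3) × 720.000000 = 60.000000
Exact value: 60.000000
Error: 0.000000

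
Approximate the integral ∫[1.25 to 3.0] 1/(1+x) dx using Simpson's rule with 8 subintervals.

f(x) = 1/(1+x)
a = 1.25, b = 3.0, n = 8
h = (b - a)/n = 0.218750

Simpson's rule: (h/3)[f(x₀) + 4f(x₁) + 2f(x₂) + ... + f(xₙ)]

x_0 = 1.2500, f(x_0) = 0.444444, coefficient = 1
x_1 = 1.4688, f(x_1) = 0.405063, coefficient = 4
x_2 = 1.6875, f(x_2) = 0.372093, coefficient = 2
x_3 = 1.9062, f(x_3) = 0.344086, coefficient = 4
x_4 = 2.1250, f(x_4) = 0.320000, coefficient = 2
x_5 = 2.3438, f(x_5) = 0.299065, coefficient = 4
x_6 = 2.5625, f(x_6) = 0.280702, coefficient = 2
x_7 = 2.7812, f(x_7) = 0.264463, coefficient = 4
x_8 = 3.0000, f(x_8) = 0.250000, coefficient = 1

I ≈ (0.218750/3) × 7.890744 = 0.575367
Exact value: 0.575364
Error: 0.000003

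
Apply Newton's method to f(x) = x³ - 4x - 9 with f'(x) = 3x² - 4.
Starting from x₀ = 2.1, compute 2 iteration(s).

f(x) = x³ - 4x - 9
f'(x) = 3x² - 4
x₀ = 2.1

Newton-Raphson formula: x_{n+1} = x_n - f(x_n)/f'(x_n)

Iteration 1:
  f(2.100000) = -8.139000
  f'(2.100000) = 9.230000
  x_1 = 2.100000 - (-8.139000)/9.230000 = 2.981798
Iteration 2:
  f(2.981798) = 5.584341
  f'(2.981798) = 22.673367
  x_2 = 2.981798 - 5.584341/22.673367 = 2.735503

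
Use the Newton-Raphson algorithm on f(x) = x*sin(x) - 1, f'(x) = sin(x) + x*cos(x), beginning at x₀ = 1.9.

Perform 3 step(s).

f(x) = x*sin(x) - 1
f'(x) = sin(x) + x*cos(x)
x₀ = 1.9

Newton-Raphson formula: x_{n+1} = x_n - f(x_n)/f'(x_n)

Iteration 1:
  f(1.900000) = 0.797970
  f'(1.900000) = 0.332050
  x_1 = 1.900000 - 0.797970/0.332050 = -0.503163
Iteration 2:
  f(-0.503163) = -0.757375
  f'(-0.503163) = -0.923001
  x_2 = -0.503163 - (-0.757375)/(-0.923001) = -1.323720
Iteration 3:
  f(-1.323720) = 0.283521
  f'(-1.323720) = -1.293374
  x_3 = -1.323720 - 0.283521/(-1.293374) = -1.104510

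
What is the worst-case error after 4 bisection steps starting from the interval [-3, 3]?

Bisection error bound: |error| ≤ (b-a)/2^n
|error| ≤ (3 - (-3))/2^4 = 6/2^4
|error| ≤ 0.3750000000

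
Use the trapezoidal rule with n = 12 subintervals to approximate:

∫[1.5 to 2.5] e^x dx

f(x) = e^x
a = 1.5, b = 2.5, n = 12
h = (b - a)/n = 0.083333

Trapezoidal rule: (h/2)[f(x₀) + 2f(x₁) + 2f(x₂) + ... + f(xₙ)]

x_0 = 1.5000, f(x_0) = 4.481689, coefficient = 1
x_1 = 1.5833, f(x_1) = 4.871166, coefficient = 2
x_2 = 1.6667, f(x_2) = 5.294490, coefficient = 2
x_3 = 1.7500, f(x_3) = 5.754603, coefficient = 2
x_4 = 1.8333, f(x_4) = 6.254701, coefficient = 2
x_5 = 1.9167, f(x_5) = 6.798260, coefficient = 2
x_6 = 2.0000, f(x_6) = 7.389056, coefficient = 2
x_7 = 2.0833, f(x_7) = 8.031195, coefficient = 2
x_8 = 2.1667, f(x_8) = 8.729138, coefficient = 2
x_9 = 2.2500, f(x_9) = 9.487736, coefficient = 2
x_10 = 2.3333, f(x_10) = 10.312259, coefficient = 2
x_11 = 2.4167, f(x_11) = 11.208436, coefficient = 2
x_12 = 2.5000, f(x_12) = 12.182494, coefficient = 1

I ≈ (0.083333/2) × 184.926261 = 7.705261
Exact value: 7.700805
Error: 0.004456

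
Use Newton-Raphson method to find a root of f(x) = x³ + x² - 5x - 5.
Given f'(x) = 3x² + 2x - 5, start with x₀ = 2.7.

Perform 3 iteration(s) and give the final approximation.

f(x) = x³ + x² - 5x - 5
f'(x) = 3x² + 2x - 5
x₀ = 2.7

Newton-Raphson formula: x_{n+1} = x_n - f(x_n)/f'(x_n)

Iteration 1:
  f(2.700000) = 8.473000
  f'(2.700000) = 22.270000
  x_1 = 2.700000 - 8.473000/22.270000 = 2.319533
Iteration 2:
  f(2.319533) = 1.262197
  f'(2.319533) = 15.779766
  x_2 = 2.319533 - 1.262197/15.779766 = 2.239545
Iteration 3:
  f(2.239545) = 0.050408
  f'(2.239545) = 14.525770
  x_3 = 2.239545 - 0.050408/14.525770 = 2.236074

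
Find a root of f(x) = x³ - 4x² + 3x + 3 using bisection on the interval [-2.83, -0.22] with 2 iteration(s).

f(x) = x³ - 4x² + 3x + 3
Initial interval: [-2.83, -0.22]

Iteration 1:
  c_1 = (-2.830000 + (-0.220000))/2 = -1.525000
  f(c_1) = f(-1.525000) = -14.424078
  f(a) × f(c) ≥ 0, new interval: [-1.525000, -0.220000]
Iteration 2:
  c_2 = (-1.525000 + (-0.220000))/2 = -0.872500
  f(c_2) = f(-0.872500) = -3.326721
  f(a) × f(c) ≥ 0, new interval: [-0.872500, -0.220000]

After 2 iteration(s), the approximation is c_2 = -0.872500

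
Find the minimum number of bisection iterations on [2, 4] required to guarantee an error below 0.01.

We need (b-a)/2^n ≤ 0.01
(4 - 2)/2^n ≤ 0.01
2/2^n ≤ 0.01
2^n ≥ 200
n ≥ log₂(200) = 7.64
n ≥ 8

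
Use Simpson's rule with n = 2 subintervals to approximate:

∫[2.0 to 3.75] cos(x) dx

f(x) = cos(x)
a = 2.0, b = 3.75, n = 2
h = (b - a)/n = 0.875000

Simpson's rule: (h/3)[f(x₀) + 4f(x₁) + 2f(x₂) + ... + f(xₙ)]

x_0 = 2.0000, f(x_0) = -0.416147, coefficient = 1
x_1 = 2.8750, f(x_1) = -0.964674, coefficient = 4
x_2 = 3.7500, f(x_2) = -0.820559, coefficient = 1

I ≈ (0.875000/3) × -5.095403 = -1.486159
Exact value: -1.480859
Error: 0.005300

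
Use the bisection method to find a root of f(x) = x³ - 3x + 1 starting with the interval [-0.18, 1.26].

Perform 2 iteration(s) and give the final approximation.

f(x) = x³ - 3x + 1
Initial interval: [-0.18, 1.26]

Iteration 1:
  c_1 = (-0.180000 + 1.260000)/2 = 0.540000
  f(c_1) = f(0.540000) = -0.462536
  f(a) × f(c) < 0, new interval: [-0.180000, 0.540000]
Iteration 2:
  c_2 = (-0.180000 + 0.540000)/2 = 0.180000
  f(c_2) = f(0.180000) = 0.465832
  f(a) × f(c) ≥ 0, new interval: [0.180000, 0.540000]

After 2 iteration(s), the approximation is c_2 = 0.180000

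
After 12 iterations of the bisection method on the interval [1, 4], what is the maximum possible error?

Bisection error bound: |error| ≤ (b-a)/2^n
|error| ≤ (4 - 1)/2^12 = 3/2^12
|error| ≤ 0.0007324219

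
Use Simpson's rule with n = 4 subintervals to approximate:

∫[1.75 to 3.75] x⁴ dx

f(x) = x⁴
a = 1.75, b = 3.75, n = 4
h = (b - a)/n = 0.500000

Simpson's rule: (h/3)[f(x₀) + 4f(x₁) + 2f(x₂) + ... + f(xₙ)]

x_0 = 1.7500, f(x_0) = 9.378906, coefficient = 1
x_1 = 2.2500, f(x_1) = 25.628906, coefficient = 4
x_2 = 2.7500, f(x_2) = 57.191406, coefficient = 2
x_3 = 3.2500, f(x_3) = 111.566406, coefficient = 4
x_4 = 3.7500, f(x_4) = 197.753906, coefficient = 1

I ≈ (0.500000/3) × 870.296875 = 145.049479
Exact value: 145.032813
Error: 0.016667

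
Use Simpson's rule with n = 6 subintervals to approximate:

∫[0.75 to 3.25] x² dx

f(x) = x²
a = 0.75, b = 3.25, n = 6
h = (b - a)/n = 0.416667

Simpson's rule: (h/3)[f(x₀) + 4f(x₁) + 2f(x₂) + ... + f(xₙ)]

x_0 = 0.7500, f(x_0) = 0.562500, coefficient = 1
x_1 = 1.1667, f(x_1) = 1.361111, coefficient = 4
x_2 = 1.5833, f(x_2) = 2.506944, coefficient = 2
x_3 = 2.0000, f(x_3) = 4.000000, coefficient = 4
x_4 = 2.4167, f(x_4) = 5.840278, coefficient = 2
x_5 = 2.8333, f(x_5) = 8.027778, coefficient = 4
x_6 = 3.2500, f(x_6) = 10.562500, coefficient = 1

I ≈ (0.416667/3) × 81.375000 = 11.302083
Exact value: 11.302083
Error: 0.000000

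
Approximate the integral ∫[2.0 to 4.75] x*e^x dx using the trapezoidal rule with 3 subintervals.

f(x) = x*e^x
a = 2.0, b = 4.75, n = 3
h = (b - a)/n = 0.916667

Trapezoidal rule: (h/2)[f(x₀) + 2f(x₁) + 2f(x₂) + ... + f(xₙ)]

x_0 = 2.0000, f(x_0) = 14.778112, coefficient = 1
x_1 = 2.9167, f(x_1) = 53.898793, coefficient = 2
x_2 = 3.8333, f(x_2) = 177.162622, coefficient = 2
x_3 = 4.7500, f(x_3) = 549.025352, coefficient = 1

I ≈ (0.916667/2) × 1025.926293 = 470.216218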